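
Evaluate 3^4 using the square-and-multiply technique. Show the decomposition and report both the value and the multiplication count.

Computing 3^4 by squaring (build up from 3^1; each line after the first costs one multiplication):

3^1 = 3
3^2 = (3^1)^2 = 3^2 = 9
3^4 = (3^2)^2 = 9^2 = 81

Result: 81
Multiplications needed: 2 (2 lines after 3^1)

3^4 = 81. Using exponentiation by squaring, this requires 2 multiplications. The key idea: if the exponent is even, square the half-power; if odd, multiply by the base once.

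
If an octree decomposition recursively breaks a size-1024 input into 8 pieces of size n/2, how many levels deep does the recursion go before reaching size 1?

For divide and conquer with division factor 2:

Problem sizes at each level:
Level 0: 1024
Level 1: 512
Level 2: 256
Level 3: 128
Level 4: 64
Level 5: 32
Level 6: 16
Level 7: 8
Level 8: 4
Level 9: 2
Level 10: 1

The root is level 0 and the size-1 base case is level 10 (the tree spans levels 0 through 10, i.e. 11 levels counting the root), so the depth is the number of divisions: log_2(1024) = 10

The recursion tree depth is log_2(1024) = 10. At each level, the problem size is divided by 2, so it takes 10 divisions to reduce to a base case of size 1. The algorithm makes 8 recursive calls at each level.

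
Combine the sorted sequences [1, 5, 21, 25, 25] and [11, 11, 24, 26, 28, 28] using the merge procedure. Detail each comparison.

Merging process:

Compare 1 vs 11: take 1 from left. Merged: [1]
Compare 5 vs 11: take 5 from left. Merged: [1, 5]
Compare 21 vs 11: take 11 from right. Merged: [1, 5, 11]
Compare 21 vs 11: take 11 from right. Merged: [1, 5, 11, 11]
Compare 21 vs 24: take 21 from left. Merged: [1, 5, 11, 11, 21]
Compare 25 vs 24: take 24 from right. Merged: [1, 5, 11, 11, 21, 24]
Compare 25 vs 26: take 25 from left. Merged: [1, 5, 11, 11, 21, 24, 25]
Compare 25 vs 26: take 25 from left. Merged: [1, 5, 11, 11, 21, 24, 25, 25]
Append remaining from right: [26, 28, 28]. Merged: [1, 5, 11, 11, 21, 24, 25, 25, 26, 28, 28]

Final merged array: [1, 5, 11, 11, 21, 24, 25, 25, 26, 28, 28]
Total comparisons: 8

The merged array is [1, 5, 11, 11, 21, 24, 25, 25, 26, 28, 28], requiring 8 comparisons. The merge step runs in O(n) time where n is the total number of elements.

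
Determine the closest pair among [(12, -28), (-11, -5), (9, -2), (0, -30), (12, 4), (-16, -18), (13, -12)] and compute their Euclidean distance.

Computing all pairwise distances among 7 points:

d((12, -28), (-11, -5)) = 32.5269
d((12, -28), (9, -2)) = 26.1725
d((12, -28), (0, -30)) = 12.1655
d((12, -28), (12, 4)) = 32.0
d((12, -28), (-16, -18)) = 29.7321
d((12, -28), (13, -12)) = 16.0312
d((-11, -5), (9, -2)) = 20.2237
d((-11, -5), (0, -30)) = 27.313
d((-11, -5), (12, 4)) = 24.6982
d((-11, -5), (-16, -18)) = 13.9284
d((-11, -5), (13, -12)) = 25.0
d((9, -2), (0, -30)) = 29.4109
d((9, -2), (12, 4)) = 6.7082 <-- minimum
d((9, -2), (-16, -18)) = 29.6816
d((9, -2), (13, -12)) = 10.7703
d((0, -30), (12, 4)) = 36.0555
d((0, -30), (-16, -18)) = 20.0
d((0, -30), (13, -12)) = 22.2036
d((12, 4), (-16, -18)) = 35.609
d((12, 4), (13, -12)) = 16.0312
d((-16, -18), (13, -12)) = 29.6142

Closest pair: (9, -2) and (12, 4) with distance 6.7082

The closest pair is (9, -2) and (12, 4) with Euclidean distance 6.7082. For 7 points, brute-force pairwise comparison is shown above. For large n, the divide-and-conquer algorithm (sort by x, recurse on halves, check the dividing strip) achieves O(n log n).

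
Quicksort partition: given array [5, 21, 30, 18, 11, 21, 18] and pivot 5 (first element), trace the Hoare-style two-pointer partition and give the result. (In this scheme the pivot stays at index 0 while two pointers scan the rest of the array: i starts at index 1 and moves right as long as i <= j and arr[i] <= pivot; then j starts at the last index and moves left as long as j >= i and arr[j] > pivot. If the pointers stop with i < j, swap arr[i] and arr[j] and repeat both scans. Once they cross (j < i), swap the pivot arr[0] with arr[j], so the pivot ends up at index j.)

Hoare-style two-pointer partition with pivot = 5:

Initial array: [5, 21, 30, 18, 11, 21, 18]

Pointers start at i = 1, j = 6.
i ends at 1, j ends at 0: the pointers have crossed (j < i), so scanning stops.

j = 0, so swapping arr[0] with arr[j] leaves the pivot at position 0: [5, 21, 30, 18, 11, 21, 18]
Pivot position: 0

After partitioning with pivot 5, the array becomes [5, 21, 30, 18, 11, 21, 18]. The pivot is placed at index 0. All elements to the left of the pivot are <= 5, and all elements to the right are > 5.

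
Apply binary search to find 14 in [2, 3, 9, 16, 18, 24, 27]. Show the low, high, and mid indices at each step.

Binary search for 14 in [2, 3, 9, 16, 18, 24, 27]:

lo=0, hi=6, mid=3, arr[mid]=16 -> 16 > 14, search left half
lo=0, hi=2, mid=1, arr[mid]=3 -> 3 < 14, search right half
lo=2, hi=2, mid=2, arr[mid]=9 -> 9 < 14, search right half
lo=3 > hi=2, target 14 not found

Binary search determines that 14 is not in the array after 3 comparisons. The search space was exhausted without finding the target.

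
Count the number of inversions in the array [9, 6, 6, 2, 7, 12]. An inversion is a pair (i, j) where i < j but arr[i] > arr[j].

Finding inversions in [9, 6, 6, 2, 7, 12]:

(0, 1): arr[0]=9 > arr[1]=6
(0, 2): arr[0]=9 > arr[2]=6
(0, 3): arr[0]=9 > arr[3]=2
(0, 4): arr[0]=9 > arr[4]=7
(1, 3): arr[1]=6 > arr[3]=2
(2, 3): arr[2]=6 > arr[3]=2

Total inversions: 6

The array has 6 inversion(s): (0,1), (0,2), (0,3), (0,4), (1,3), (2,3). Each pair (i,j) satisfies i < j and arr[i] > arr[j].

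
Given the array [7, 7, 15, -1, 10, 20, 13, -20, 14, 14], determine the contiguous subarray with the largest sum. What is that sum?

Using Kadane's algorithm on [7, 7, 15, -1, 10, 20, 13, -20, 14, 14]:

Scanning through the array:
Position 1 (value 7): max_ending_here = 14, max_so_far = 14
Position 2 (value 15): max_ending_here = 29, max_so_far = 29
Position 3 (value -1): max_ending_here = 28, max_so_far = 29
Position 4 (value 10): max_ending_here = 38, max_so_far = 38
Position 5 (value 20): max_ending_here = 58, max_so_far = 58
Position 6 (value 13): max_ending_here = 71, max_so_far = 71
Position 7 (value -20): max_ending_here = 51, max_so_far = 71
Position 8 (value 14): max_ending_here = 65, max_so_far = 71
Position 9 (value 14): max_ending_here = 79, max_so_far = 79

Maximum subarray: [7, 7, 15, -1, 10, 20, 13, -20, 14, 14]
Maximum sum: 79

The maximum subarray is [7, 7, 15, -1, 10, 20, 13, -20, 14, 14] with sum 79. This subarray runs from index 0 to index 9.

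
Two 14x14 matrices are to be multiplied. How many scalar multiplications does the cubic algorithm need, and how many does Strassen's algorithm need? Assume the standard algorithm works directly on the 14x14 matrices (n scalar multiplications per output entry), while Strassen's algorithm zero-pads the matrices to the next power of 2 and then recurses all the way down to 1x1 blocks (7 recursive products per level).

Matrix multiplication for 14x14 matrices:

Strassen's algorithm requires power-of-2 dimensions. Pad 14x14 to 16x16 (next power of 2).

Standard algorithm: 14^3 = 2744 multiplications
Strassen's algorithm: 7^(log2(16)) = 7^4 = 2401 multiplications
Savings: 2744 - 2401 = 343 multiplications

Standard: 2744 multiplications (14^3). Strassen: 2401 multiplications (7^4, after padding to 16x16). Strassen reduces 8 recursive multiplications to 7 at each level.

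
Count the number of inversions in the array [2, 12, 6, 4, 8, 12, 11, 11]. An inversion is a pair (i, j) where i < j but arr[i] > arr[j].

Finding inversions in [2, 12, 6, 4, 8, 12, 11, 11]:

(1, 2): arr[1]=12 > arr[2]=6
(1, 3): arr[1]=12 > arr[3]=4
(1, 4): arr[1]=12 > arr[4]=8
(1, 6): arr[1]=12 > arr[6]=11
(1, 7): arr[1]=12 > arr[7]=11
(2, 3): arr[2]=6 > arr[3]=4
(5, 6): arr[5]=12 > arr[6]=11
(5, 7): arr[5]=12 > arr[7]=11

Total inversions: 8

The array has 8 inversion(s): (1,2), (1,3), (1,4), (1,6), (1,7), (2,3), (5,6), (5,7). Each pair (i,j) satisfies i < j and arr[i] > arr[j].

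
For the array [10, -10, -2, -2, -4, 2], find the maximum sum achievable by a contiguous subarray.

Using Kadane's algorithm on [10, -10, -2, -2, -4, 2]:

Scanning through the array:
Position 1 (value -10): max_ending_here = 0, max_so_far = 10
Position 2 (value -2): max_ending_here = -2, max_so_far = 10
Position 3 (value -2): max_ending_here = -2, max_so_far = 10
Position 4 (value -4): max_ending_here = -4, max_so_far = 10
Position 5 (value 2): max_ending_here = 2, max_so_far = 10

Maximum subarray: [10]
Maximum sum: 10

The maximum subarray is [10] with sum 10. This subarray runs from index 0 to index 0.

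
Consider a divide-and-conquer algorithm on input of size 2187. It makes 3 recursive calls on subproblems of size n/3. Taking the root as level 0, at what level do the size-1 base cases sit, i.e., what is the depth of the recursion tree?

For divide and conquer with division factor 3:

Problem sizes at each level:
Level 0: 2187
Level 1: 729
Level 2: 243
Level 3: 81
Level 4: 27
Level 5: 9
Level 6: 3
Level 7: 1

The root is level 0 and the size-1 base case is level 7 (the tree spans levels 0 through 7, i.e. 8 levels counting the root), so the depth is the number of divisions: log_3(2187) = 7

The recursion tree depth is log_3(2187) = 7. At each level, the problem size is divided by 3, so it takes 7 divisions to reduce to a base case of size 1. The algorithm makes 3 recursive calls at each level.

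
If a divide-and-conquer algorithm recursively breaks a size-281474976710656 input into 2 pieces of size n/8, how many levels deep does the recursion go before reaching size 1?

For divide and conquer with division factor 8:

Problem sizes at each level:
Level 0: 281474976710656
Level 1: 35184372088832
Level 2: 4398046511104
Level 3: 549755813888
Level 4: 68719476736
Level 5: 8589934592
Level 6: 1073741824
Level 7: 134217728
Level 8: 16777216
Level 9: 2097152
Level 10: 262144
Level 11: 32768
Level 12: 4096
Level 13: 512
Level 14: 64
Level 15: 8
Level 16: 1

The root is level 0 and the size-1 base case is level 16 (the tree spans levels 0 through 16, i.e. 17 levels counting the root), so the depth is the number of divisions: log_8(281474976710656) = 16

The recursion tree depth is log_8(281474976710656) = 16. At each level, the problem size is divided by 8, so it takes 16 divisions to reduce to a base case of size 1. The algorithm makes 2 recursive calls at each level.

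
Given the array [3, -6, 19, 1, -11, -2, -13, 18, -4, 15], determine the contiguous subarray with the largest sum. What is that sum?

Using Kadane's algorithm on [3, -6, 19, 1, -11, -2, -13, 18, -4, 15]:

Scanning through the array:
Position 1 (value -6): max_ending_here = -3, max_so_far = 3
Position 2 (value 19): max_ending_here = 19, max_so_far = 19
Position 3 (value 1): max_ending_here = 20, max_so_far = 20
Position 4 (value -11): max_ending_here = 9, max_so_far = 20
Position 5 (value -2): max_ending_here = 7, max_so_far = 20
Position 6 (value -13): max_ending_here = -6, max_so_far = 20
Position 7 (value 18): max_ending_here = 18, max_so_far = 20
Position 8 (value -4): max_ending_here = 14, max_so_far = 20
Position 9 (value 15): max_ending_here = 29, max_so_far = 29

Maximum subarray: [18, -4, 15]
Maximum sum: 29

The maximum subarray is [18, -4, 15] with sum 29. This subarray runs from index 7 to index 9.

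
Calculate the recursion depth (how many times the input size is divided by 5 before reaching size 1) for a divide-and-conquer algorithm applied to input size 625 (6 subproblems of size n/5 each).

For divide and conquer with division factor 5:

Problem sizes at each level:
Level 0: 625
Level 1: 125
Level 2: 25
Level 3: 5
Level 4: 1

The root is level 0 and the size-1 base case is level 4 (the tree spans levels 0 through 4, i.e. 5 levels counting the root), so the depth is the number of divisions: log_5(625) = 4

The recursion tree depth is log_5(625) = 4. At each level, the problem size is divided by 5, so it takes 4 divisions to reduce to a base case of size 1. The algorithm makes 6 recursive calls at each level.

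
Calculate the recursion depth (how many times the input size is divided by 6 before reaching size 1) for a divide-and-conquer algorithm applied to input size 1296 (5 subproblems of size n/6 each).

For divide and conquer with division factor 6:

Problem sizes at each level:
Level 0: 1296
Level 1: 216
Level 2: 36
Level 3: 6
Level 4: 1

The root is level 0 and the size-1 base case is level 4 (the tree spans levels 0 through 4, i.e. 5 levels counting the root), so the depth is the number of divisions: log_6(1296) = 4

The recursion tree depth is log_6(1296) = 4. At each level, the problem size is divided by 6, so it takes 4 divisions to reduce to a base case of size 1. The algorithm makes 5 recursive calls at each level.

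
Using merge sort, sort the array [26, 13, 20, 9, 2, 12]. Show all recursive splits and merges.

Merge sort trace:

Split: [26, 13, 20, 9, 2, 12] -> [26, 13, 20] and [9, 2, 12]
  Split: [26, 13, 20] -> [26] and [13, 20]
    Split: [13, 20] -> [13] and [20]
    Merge: [13] + [20] -> [13, 20]
  Merge: [26] + [13, 20] -> [13, 20, 26]
  Split: [9, 2, 12] -> [9] and [2, 12]
    Split: [2, 12] -> [2] and [12]
    Merge: [2] + [12] -> [2, 12]
  Merge: [9] + [2, 12] -> [2, 9, 12]
Merge: [13, 20, 26] + [2, 9, 12] -> [2, 9, 12, 13, 20, 26]

Final sorted array: [2, 9, 12, 13, 20, 26]

The merge sort proceeds by recursively splitting the array and merging sorted halves.
After all merges, the sorted array is [2, 9, 12, 13, 20, 26].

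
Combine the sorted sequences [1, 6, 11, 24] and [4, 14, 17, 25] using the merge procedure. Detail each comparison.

Merging process:

Compare 1 vs 4: take 1 from left. Merged: [1]
Compare 6 vs 4: take 4 from right. Merged: [1, 4]
Compare 6 vs 14: take 6 from left. Merged: [1, 4, 6]
Compare 11 vs 14: take 11 from left. Merged: [1, 4, 6, 11]
Compare 24 vs 14: take 14 from right. Merged: [1, 4, 6, 11, 14]
Compare 24 vs 17: take 17 from right. Merged: [1, 4, 6, 11, 14, 17]
Compare 24 vs 25: take 24 from left. Merged: [1, 4, 6, 11, 14, 17, 24]
Append remaining from right: [25]. Merged: [1, 4, 6, 11, 14, 17, 24, 25]

Final merged array: [1, 4, 6, 11, 14, 17, 24, 25]
Total comparisons: 7

The merged array is [1, 4, 6, 11, 14, 17, 24, 25], requiring 7 comparisons. The merge step runs in O(n) time where n is the total number of elements.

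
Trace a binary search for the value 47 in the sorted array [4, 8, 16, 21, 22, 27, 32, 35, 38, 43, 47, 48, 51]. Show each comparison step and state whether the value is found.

Binary search for 47 in [4, 8, 16, 21, 22, 27, 32, 35, 38, 43, 47, 48, 51]:

lo=0, hi=12, mid=6, arr[mid]=32 -> 32 < 47, search right half
lo=7, hi=12, mid=9, arr[mid]=43 -> 43 < 47, search right half
lo=10, hi=12, mid=11, arr[mid]=48 -> 48 > 47, search left half
lo=10, hi=10, mid=10, arr[mid]=47 -> Found target at index 10!

Binary search finds 47 at index 10 after 4 comparisons. The search repeatedly halves the search space by comparing with the middle element.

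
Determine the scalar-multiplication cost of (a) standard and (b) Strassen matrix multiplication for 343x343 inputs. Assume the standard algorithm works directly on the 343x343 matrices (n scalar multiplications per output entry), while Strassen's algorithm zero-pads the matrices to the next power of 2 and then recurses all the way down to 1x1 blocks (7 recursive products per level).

Matrix multiplication for 343x343 matrices:

Strassen's algorithm requires power-of-2 dimensions. Pad 343x343 to 512x512 (next power of 2).

Standard algorithm: 343^3 = 40353607 multiplications
Strassen's algorithm: 7^(log2(512)) = 7^9 = 40353607 multiplications
Savings: 40353607 - 40353607 = 0 multiplications

Standard: 40353607 multiplications (343^3). Strassen: 40353607 multiplications (7^9, after padding to 512x512). Strassen reduces 8 recursive multiplications to 7 at each level.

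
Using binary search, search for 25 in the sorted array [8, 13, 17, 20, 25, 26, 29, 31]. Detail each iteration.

Binary search for 25 in [8, 13, 17, 20, 25, 26, 29, 31]:

lo=0, hi=7, mid=3, arr[mid]=20 -> 20 < 25, search right half
lo=4, hi=7, mid=5, arr[mid]=26 -> 26 > 25, search left half
lo=4, hi=4, mid=4, arr[mid]=25 -> Found target at index 4!

Binary search finds 25 at index 4 after 3 comparisons. The search repeatedly halves the search space by comparing with the middle element.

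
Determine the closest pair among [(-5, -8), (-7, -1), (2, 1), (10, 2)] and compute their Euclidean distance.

Computing all pairwise distances among 4 points:

d((-5, -8), (-7, -1)) = 7.2801 <-- minimum
d((-5, -8), (2, 1)) = 11.4018
d((-5, -8), (10, 2)) = 18.0278
d((-7, -1), (2, 1)) = 9.2195
d((-7, -1), (10, 2)) = 17.2627
d((2, 1), (10, 2)) = 8.0623

Closest pair: (-5, -8) and (-7, -1) with distance 7.2801

The closest pair is (-5, -8) and (-7, -1) with Euclidean distance 7.2801. For 4 points, brute-force pairwise comparison is shown above. For large n, the divide-and-conquer algorithm (sort by x, recurse on halves, check the dividing strip) achieves O(n log n).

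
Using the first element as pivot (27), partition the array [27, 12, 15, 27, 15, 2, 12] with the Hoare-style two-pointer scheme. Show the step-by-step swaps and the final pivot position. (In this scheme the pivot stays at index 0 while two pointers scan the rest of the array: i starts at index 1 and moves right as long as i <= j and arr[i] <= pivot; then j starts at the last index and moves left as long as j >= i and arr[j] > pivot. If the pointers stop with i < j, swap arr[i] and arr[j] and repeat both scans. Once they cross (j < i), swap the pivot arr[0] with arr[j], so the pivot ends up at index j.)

Hoare-style two-pointer partition with pivot = 27:

Initial array: [27, 12, 15, 27, 15, 2, 12]

Pointers start at i = 1, j = 6.
i ends at 7, j ends at 6: the pointers have crossed (j < i), so scanning stops.

Swap pivot arr[0] with arr[6] to place pivot at position 6: [12, 12, 15, 27, 15, 2, 27]
Pivot position: 6

After partitioning with pivot 27, the array becomes [12, 12, 15, 27, 15, 2, 27]. The pivot is placed at index 6. All elements to the left of the pivot are <= 27, and all elements to the right are > 27.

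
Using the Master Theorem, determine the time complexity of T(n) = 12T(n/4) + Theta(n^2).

Master Theorem for T(n) = 12T(n/4) + O(n^2):

a = 12, b = 4, c = 2
log_b(a) = log_4(12) = 1.7925

Case 3: c = 2 > log_4(12) = 1.7925
T(n) = O(n^2) = O(n^2)

For T(n) = 12T(n/4) + O(n^2): log_4(12) = 1.7925. This is Case 3 of the Master Theorem (c > log_b(a), work dominated by root), giving O(n^2).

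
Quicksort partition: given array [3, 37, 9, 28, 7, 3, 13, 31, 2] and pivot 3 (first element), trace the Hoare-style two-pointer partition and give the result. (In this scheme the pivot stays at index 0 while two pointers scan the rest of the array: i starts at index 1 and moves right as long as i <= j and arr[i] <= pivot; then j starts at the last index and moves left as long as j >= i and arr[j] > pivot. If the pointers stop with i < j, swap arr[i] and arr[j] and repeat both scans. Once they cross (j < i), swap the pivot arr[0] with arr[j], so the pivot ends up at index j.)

Hoare-style two-pointer partition with pivot = 3:

Initial array: [3, 37, 9, 28, 7, 3, 13, 31, 2]

Pointers start at i = 1, j = 8.
i stops at index 1 (arr[1]=37 > 3), j stops at index 8 (arr[8]=2 <= 3): swap arr[1] and arr[8], array becomes [3, 2, 9, 28, 7, 3, 13, 31, 37]
i stops at index 2 (arr[2]=9 > 3), j stops at index 5 (arr[5]=3 <= 3): swap arr[2] and arr[5], array becomes [3, 2, 3, 28, 7, 9, 13, 31, 37]
i ends at 3, j ends at 2: the pointers have crossed (j < i), so scanning stops.

Swap pivot arr[0] with arr[2] to place pivot at position 2: [3, 2, 3, 28, 7, 9, 13, 31, 37]
Pivot position: 2

After partitioning with pivot 3, the array becomes [3, 2, 3, 28, 7, 9, 13, 31, 37]. The pivot is placed at index 2. All elements to the left of the pivot are <= 3, and all elements to the right are > 3.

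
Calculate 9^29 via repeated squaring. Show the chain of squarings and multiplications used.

Computing 9^29 by squaring (build up from 9^1; each line after the first costs one multiplication):

9^1 = 9
9^2 = (9^1)^2 = 9^2 = 81
9^3 = 9 * 9^2 = 9 * 81 = 729
9^6 = (9^3)^2 = 729^2 = 531441
9^7 = 9 * 9^6 = 9 * 531441 = 4782969
9^14 = (9^7)^2 = 4782969^2 = 22876792454961
9^28 = (9^14)^2 = 22876792454961^2 = 523347633027360537213511521
9^29 = 9 * 9^28 = 9 * 523347633027360537213511521 = 4710128697246244834921603689

Result: 4710128697246244834921603689
Multiplications needed: 7 (7 lines after 9^1)

9^29 = 4710128697246244834921603689. Using exponentiation by squaring, this requires 7 multiplications. The key idea: if the exponent is even, square the half-power; if odd, multiply by the base once.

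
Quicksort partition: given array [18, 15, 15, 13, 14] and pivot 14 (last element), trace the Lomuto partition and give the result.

Lomuto partition with pivot = 14:

Initial array: [18, 15, 15, 13, 14]

arr[0]=18 > 14: no swap
arr[1]=15 > 14: no swap
arr[2]=15 > 14: no swap
arr[3]=13 <= 14: swap with position 0, array becomes [13, 15, 15, 18, 14]

Place pivot at position 1: [13, 14, 15, 18, 15]
Pivot position: 1

After partitioning with pivot 14, the array becomes [13, 14, 15, 18, 15]. The pivot is placed at index 1. All elements to the left of the pivot are <= 14, and all elements to the right are > 14.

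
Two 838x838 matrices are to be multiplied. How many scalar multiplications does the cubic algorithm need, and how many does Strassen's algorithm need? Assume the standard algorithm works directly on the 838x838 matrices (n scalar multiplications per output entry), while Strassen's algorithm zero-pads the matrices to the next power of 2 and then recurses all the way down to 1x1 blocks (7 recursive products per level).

Matrix multiplication for 838x838 matrices:

Strassen's algorithm requires power-of-2 dimensions. Pad 838x838 to 1024x1024 (next power of 2).

Standard algorithm: 838^3 = 588480472 multiplications
Strassen's algorithm: 7^(log2(1024)) = 7^10 = 282475249 multiplications
Savings: 588480472 - 282475249 = 306005223 multiplications

Standard: 588480472 multiplications (838^3). Strassen: 282475249 multiplications (7^10, after padding to 1024x1024). Strassen reduces 8 recursive multiplications to 7 at each level.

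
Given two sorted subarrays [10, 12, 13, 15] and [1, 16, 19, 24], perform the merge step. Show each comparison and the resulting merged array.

Merging process:

Compare 10 vs 1: take 1 from right. Merged: [1]
Compare 10 vs 16: take 10 from left. Merged: [1, 10]
Compare 12 vs 16: take 12 from left. Merged: [1, 10, 12]
Compare 13 vs 16: take 13 from left. Merged: [1, 10, 12, 13]
Compare 15 vs 16: take 15 from left. Merged: [1, 10, 12, 13, 15]
Append remaining from right: [16, 19, 24]. Merged: [1, 10, 12, 13, 15, 16, 19, 24]

Final merged array: [1, 10, 12, 13, 15, 16, 19, 24]
Total comparisons: 5

The merged array is [1, 10, 12, 13, 15, 16, 19, 24], requiring 5 comparisons. The merge step runs in O(n) time where n is the total number of elements.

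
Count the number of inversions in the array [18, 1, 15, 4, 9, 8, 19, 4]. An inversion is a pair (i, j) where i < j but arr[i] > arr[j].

Finding inversions in [18, 1, 15, 4, 9, 8, 19, 4]:

(0, 1): arr[0]=18 > arr[1]=1
(0, 2): arr[0]=18 > arr[2]=15
(0, 3): arr[0]=18 > arr[3]=4
(0, 4): arr[0]=18 > arr[4]=9
(0, 5): arr[0]=18 > arr[5]=8
(0, 7): arr[0]=18 > arr[7]=4
(2, 3): arr[2]=15 > arr[3]=4
(2, 4): arr[2]=15 > arr[4]=9
(2, 5): arr[2]=15 > arr[5]=8
(2, 7): arr[2]=15 > arr[7]=4
(4, 5): arr[4]=9 > arr[5]=8
(4, 7): arr[4]=9 > arr[7]=4
(5, 7): arr[5]=8 > arr[7]=4
(6, 7): arr[6]=19 > arr[7]=4

Total inversions: 14

The array has 14 inversion(s): (0,1), (0,2), (0,3), (0,4), (0,5), (0,7), (2,3), (2,4), (2,5), (2,7), (4,5), (4,7), (5,7), (6,7). Each pair (i,j) satisfies i < j and arr[i] > arr[j].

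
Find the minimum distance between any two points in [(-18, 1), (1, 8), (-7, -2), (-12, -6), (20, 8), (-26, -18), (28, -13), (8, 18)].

Computing all pairwise distances among 8 points:

d((-18, 1), (1, 8)) = 20.2485
d((-18, 1), (-7, -2)) = 11.4018
d((-18, 1), (-12, -6)) = 9.2195
d((-18, 1), (20, 8)) = 38.6394
d((-18, 1), (-26, -18)) = 20.6155
d((-18, 1), (28, -13)) = 48.0833
d((-18, 1), (8, 18)) = 31.0644
d((1, 8), (-7, -2)) = 12.8062
d((1, 8), (-12, -6)) = 19.105
d((1, 8), (20, 8)) = 19.0
d((1, 8), (-26, -18)) = 37.4833
d((1, 8), (28, -13)) = 34.2053
d((1, 8), (8, 18)) = 12.2066
d((-7, -2), (-12, -6)) = 6.4031 <-- minimum
d((-7, -2), (20, 8)) = 28.7924
d((-7, -2), (-26, -18)) = 24.8395
d((-7, -2), (28, -13)) = 36.6879
d((-7, -2), (8, 18)) = 25.0
d((-12, -6), (20, 8)) = 34.9285
d((-12, -6), (-26, -18)) = 18.4391
d((-12, -6), (28, -13)) = 40.6079
d((-12, -6), (8, 18)) = 31.241
d((20, 8), (-26, -18)) = 52.8394
d((20, 8), (28, -13)) = 22.4722
d((20, 8), (8, 18)) = 15.6205
d((-26, -18), (28, -13)) = 54.231
d((-26, -18), (8, 18)) = 49.5177
d((28, -13), (8, 18)) = 36.8917

Closest pair: (-7, -2) and (-12, -6) with distance 6.4031

The closest pair is (-7, -2) and (-12, -6) with Euclidean distance 6.4031. For 8 points, brute-force pairwise comparison is shown above. For large n, the divide-and-conquer algorithm (sort by x, recurse on halves, check the dividing strip) achieves O(n log n).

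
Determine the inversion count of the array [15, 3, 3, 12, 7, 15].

Finding inversions in [15, 3, 3, 12, 7, 15]:

(0, 1): arr[0]=15 > arr[1]=3
(0, 2): arr[0]=15 > arr[2]=3
(0, 3): arr[0]=15 > arr[3]=12
(0, 4): arr[0]=15 > arr[4]=7
(3, 4): arr[3]=12 > arr[4]=7

Total inversions: 5

The array has 5 inversion(s): (0,1), (0,2), (0,3), (0,4), (3,4). Each pair (i,j) satisfies i < j and arr[i] > arr[j].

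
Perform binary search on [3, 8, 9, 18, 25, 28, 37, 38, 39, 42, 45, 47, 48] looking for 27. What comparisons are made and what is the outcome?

Binary search for 27 in [3, 8, 9, 18, 25, 28, 37, 38, 39, 42, 45, 47, 48]:

lo=0, hi=12, mid=6, arr[mid]=37 -> 37 > 27, search left half
lo=0, hi=5, mid=2, arr[mid]=9 -> 9 < 27, search right half
lo=3, hi=5, mid=4, arr[mid]=25 -> 25 < 27, search right half
lo=5, hi=5, mid=5, arr[mid]=28 -> 28 > 27, search left half
lo=5 > hi=4, target 27 not found

Binary search determines that 27 is not in the array after 4 comparisons. The search space was exhausted without finding the target.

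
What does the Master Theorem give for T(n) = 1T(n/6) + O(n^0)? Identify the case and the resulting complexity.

Master Theorem for T(n) = 1T(n/6) + O(n^0):

a = 1, b = 6, c = 0
log_b(a) = log_6(1) = 0.0000

Case 2: c = 0 = log_6(1) = 0.0000
T(n) = O(n^0 log n) = O(log n)

For T(n) = 1T(n/6) + O(n^0): log_6(1) = 0.0000. This is Case 2 of the Master Theorem (c = log_b(a), equal work at all levels), giving O(log n).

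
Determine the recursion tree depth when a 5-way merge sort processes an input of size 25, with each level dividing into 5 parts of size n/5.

For divide and conquer with division factor 5:

Problem sizes at each level:
Level 0: 25
Level 1: 5
Level 2: 1

The root is level 0 and the size-1 base case is level 2 (the tree spans levels 0 through 2, i.e. 3 levels counting the root), so the depth is the number of divisions: log_5(25) = 2

The recursion tree depth is log_5(25) = 2. At each level, the problem size is divided by 5, so it takes 2 divisions to reduce to a base case of size 1. The algorithm makes 5 recursive calls at each level.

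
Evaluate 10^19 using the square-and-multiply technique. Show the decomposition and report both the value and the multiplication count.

Computing 10^19 by squaring (build up from 10^1; each line after the first costs one multiplication):

10^1 = 10
10^2 = (10^1)^2 = 10^2 = 100
10^4 = (10^2)^2 = 100^2 = 10000
10^8 = (10^4)^2 = 10000^2 = 100000000
10^9 = 10 * 10^8 = 10 * 100000000 = 1000000000
10^18 = (10^9)^2 = 1000000000^2 = 1000000000000000000
10^19 = 10 * 10^18 = 10 * 1000000000000000000 = 10000000000000000000

Result: 10000000000000000000
Multiplications needed: 6 (6 lines after 10^1)

10^19 = 10000000000000000000. Using exponentiation by squaring, this requires 6 multiplications. The key idea: if the exponent is even, square the half-power; if odd, multiply by the base once.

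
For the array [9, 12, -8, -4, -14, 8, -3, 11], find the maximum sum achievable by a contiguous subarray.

Using Kadane's algorithm on [9, 12, -8, -4, -14, 8, -3, 11]:

Scanning through the array:
Position 1 (value 12): max_ending_here = 21, max_so_far = 21
Position 2 (value -8): max_ending_here = 13, max_so_far = 21
Position 3 (value -4): max_ending_here = 9, max_so_far = 21
Position 4 (value -14): max_ending_here = -5, max_so_far = 21
Position 5 (value 8): max_ending_here = 8, max_so_far = 21
Position 6 (value -3): max_ending_here = 5, max_so_far = 21
Position 7 (value 11): max_ending_here = 16, max_so_far = 21

Maximum subarray: [9, 12]
Maximum sum: 21

The maximum subarray is [9, 12] with sum 21. This subarray runs from index 0 to index 1.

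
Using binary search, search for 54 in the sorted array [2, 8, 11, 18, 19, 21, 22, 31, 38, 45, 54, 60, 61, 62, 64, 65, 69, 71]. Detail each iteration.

Binary search for 54 in [2, 8, 11, 18, 19, 21, 22, 31, 38, 45, 54, 60, 61, 62, 64, 65, 69, 71]:

lo=0, hi=17, mid=8, arr[mid]=38 -> 38 < 54, search right half
lo=9, hi=17, mid=13, arr[mid]=62 -> 62 > 54, search left half
lo=9, hi=12, mid=10, arr[mid]=54 -> Found target at index 10!

Binary search finds 54 at index 10 after 3 comparisons. The search repeatedly halves the search space by comparing with the middle element.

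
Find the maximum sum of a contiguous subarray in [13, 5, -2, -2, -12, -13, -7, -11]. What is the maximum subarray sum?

Using Kadane's algorithm on [13, 5, -2, -2, -12, -13, -7, -11]:

Scanning through the array:
Position 1 (value 5): max_ending_here = 18, max_so_far = 18
Position 2 (value -2): max_ending_here = 16, max_so_far = 18
Position 3 (value -2): max_ending_here = 14, max_so_far = 18
Position 4 (value -12): max_ending_here = 2, max_so_far = 18
Position 5 (value -13): max_ending_here = -11, max_so_far = 18
Position 6 (value -7): max_ending_here = -7, max_so_far = 18
Position 7 (value -11): max_ending_here = -11, max_so_far = 18

Maximum subarray: [13, 5]
Maximum sum: 18

The maximum subarray is [13, 5] with sum 18. This subarray runs from index 0 to index 1.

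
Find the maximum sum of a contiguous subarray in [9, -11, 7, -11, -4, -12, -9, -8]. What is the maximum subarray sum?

Using Kadane's algorithm on [9, -11, 7, -11, -4, -12, -9, -8]:

Scanning through the array:
Position 1 (value -11): max_ending_here = -2, max_so_far = 9
Position 2 (value 7): max_ending_here = 7, max_so_far = 9
Position 3 (value -11): max_ending_here = -4, max_so_far = 9
Position 4 (value -4): max_ending_here = -4, max_so_far = 9
Position 5 (value -12): max_ending_here = -12, max_so_far = 9
Position 6 (value -9): max_ending_here = -9, max_so_far = 9
Position 7 (value -8): max_ending_here = -8, max_so_far = 9

Maximum subarray: [9]
Maximum sum: 9

The maximum subarray is [9] with sum 9. This subarray runs from index 0 to index 0.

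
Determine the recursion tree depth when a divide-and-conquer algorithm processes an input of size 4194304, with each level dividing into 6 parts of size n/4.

For divide and conquer with division factor 4:

Problem sizes at each level:
Level 0: 4194304
Level 1: 1048576
Level 2: 262144
Level 3: 65536
Level 4: 16384
Level 5: 4096
Level 6: 1024
Level 7: 256
Level 8: 64
Level 9: 16
Level 10: 4
Level 11: 1

The root is level 0 and the size-1 base case is level 11 (the tree spans levels 0 through 11, i.e. 12 levels counting the root), so the depth is the number of divisions: log_4(4194304) = 11

The recursion tree depth is log_4(4194304) = 11. At each level, the problem size is divided by 4, so it takes 11 divisions to reduce to a base case of size 1. The algorithm makes 6 recursive calls at each level.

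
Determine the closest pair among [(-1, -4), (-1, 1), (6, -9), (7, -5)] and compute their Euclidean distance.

Computing all pairwise distances among 4 points:

d((-1, -4), (-1, 1)) = 5.0
d((-1, -4), (6, -9)) = 8.6023
d((-1, -4), (7, -5)) = 8.0623
d((-1, 1), (6, -9)) = 12.2066
d((-1, 1), (7, -5)) = 10.0
d((6, -9), (7, -5)) = 4.1231 <-- minimum

Closest pair: (6, -9) and (7, -5) with distance 4.1231

The closest pair is (6, -9) and (7, -5) with Euclidean distance 4.1231. For 4 points, brute-force pairwise comparison is shown above. For large n, the divide-and-conquer algorithm (sort by x, recurse on halves, check the dividing strip) achieves O(n log n).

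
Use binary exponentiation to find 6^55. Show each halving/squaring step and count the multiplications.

Computing 6^55 by squaring (build up from 6^1; each line after the first costs one multiplication):

6^1 = 6
6^2 = (6^1)^2 = 6^2 = 36
6^3 = 6 * 6^2 = 6 * 36 = 216
6^6 = (6^3)^2 = 216^2 = 46656
6^12 = (6^6)^2 = 46656^2 = 2176782336
6^13 = 6 * 6^12 = 6 * 2176782336 = 13060694016
6^26 = (6^13)^2 = 13060694016^2 = 170581728179578208256
6^27 = 6 * 6^26 = 6 * 170581728179578208256 = 1023490369077469249536
6^54 = (6^27)^2 = 1023490369077469249536^2 = 1047532535594334222593508922191671036215296
6^55 = 6 * 6^54 = 6 * 1047532535594334222593508922191671036215296 = 6285195213566005335561053533150026217291776

Result: 6285195213566005335561053533150026217291776
Multiplications needed: 9 (9 lines after 6^1)

6^55 = 6285195213566005335561053533150026217291776. Using exponentiation by squaring, this requires 9 multiplications. The key idea: if the exponent is even, square the half-power; if odd, multiply by the base once.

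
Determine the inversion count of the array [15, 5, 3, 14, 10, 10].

Finding inversions in [15, 5, 3, 14, 10, 10]:

(0, 1): arr[0]=15 > arr[1]=5
(0, 2): arr[0]=15 > arr[2]=3
(0, 3): arr[0]=15 > arr[3]=14
(0, 4): arr[0]=15 > arr[4]=10
(0, 5): arr[0]=15 > arr[5]=10
(1, 2): arr[1]=5 > arr[2]=3
(3, 4): arr[3]=14 > arr[4]=10
(3, 5): arr[3]=14 > arr[5]=10

Total inversions: 8

The array has 8 inversion(s): (0,1), (0,2), (0,3), (0,4), (0,5), (1,2), (3,4), (3,5). Each pair (i,j) satisfies i < j and arr[i] > arr[j].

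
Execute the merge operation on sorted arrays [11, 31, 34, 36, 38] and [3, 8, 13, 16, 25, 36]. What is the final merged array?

Merging process:

Compare 11 vs 3: take 3 from right. Merged: [3]
Compare 11 vs 8: take 8 from right. Merged: [3, 8]
Compare 11 vs 13: take 11 from left. Merged: [3, 8, 11]
Compare 31 vs 13: take 13 from right. Merged: [3, 8, 11, 13]
Compare 31 vs 16: take 16 from right. Merged: [3, 8, 11, 13, 16]
Compare 31 vs 25: take 25 from right. Merged: [3, 8, 11, 13, 16, 25]
Compare 31 vs 36: take 31 from left. Merged: [3, 8, 11, 13, 16, 25, 31]
Compare 34 vs 36: take 34 from left. Merged: [3, 8, 11, 13, 16, 25, 31, 34]
Compare 36 vs 36: take 36 from left. Merged: [3, 8, 11, 13, 16, 25, 31, 34, 36]
Compare 38 vs 36: take 36 from right. Merged: [3, 8, 11, 13, 16, 25, 31, 34, 36, 36]
Append remaining from left: [38]. Merged: [3, 8, 11, 13, 16, 25, 31, 34, 36, 36, 38]

Final merged array: [3, 8, 11, 13, 16, 25, 31, 34, 36, 36, 38]
Total comparisons: 10

The merged array is [3, 8, 11, 13, 16, 25, 31, 34, 36, 36, 38], requiring 10 comparisons. The merge step runs in O(n) time where n is the total number of elements.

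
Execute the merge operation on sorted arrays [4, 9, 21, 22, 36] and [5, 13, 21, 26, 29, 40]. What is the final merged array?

Merging process:

Compare 4 vs 5: take 4 from left. Merged: [4]
Compare 9 vs 5: take 5 from right. Merged: [4, 5]
Compare 9 vs 13: take 9 from left. Merged: [4, 5, 9]
Compare 21 vs 13: take 13 from right. Merged: [4, 5, 9, 13]
Compare 21 vs 21: take 21 from left. Merged: [4, 5, 9, 13, 21]
Compare 22 vs 21: take 21 from right. Merged: [4, 5, 9, 13, 21, 21]
Compare 22 vs 26: take 22 from left. Merged: [4, 5, 9, 13, 21, 21, 22]
Compare 36 vs 26: take 26 from right. Merged: [4, 5, 9, 13, 21, 21, 22, 26]
Compare 36 vs 29: take 29 from right. Merged: [4, 5, 9, 13, 21, 21, 22, 26, 29]
Compare 36 vs 40: take 36 from left. Merged: [4, 5, 9, 13, 21, 21, 22, 26, 29, 36]
Append remaining from right: [40]. Merged: [4, 5, 9, 13, 21, 21, 22, 26, 29, 36, 40]

Final merged array: [4, 5, 9, 13, 21, 21, 22, 26, 29, 36, 40]
Total comparisons: 10

The merged array is [4, 5, 9, 13, 21, 21, 22, 26, 29, 36, 40], requiring 10 comparisons. The merge step runs in O(n) time where n is the total number of elements.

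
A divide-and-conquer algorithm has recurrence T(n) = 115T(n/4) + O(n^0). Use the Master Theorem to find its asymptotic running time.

Master Theorem for T(n) = 115T(n/4) + O(n^0):

a = 115, b = 4, c = 0
log_b(a) = log_4(115) = 3.4227

Case 1: c = 0 < log_4(115) = 3.4227
T(n) = O(n^(log_4 115))

For T(n) = 115T(n/4) + O(n^0): log_4(115) = 3.4227. This is Case 1 of the Master Theorem (c < log_b(a), work dominated by leaves), giving O(n^(log_4 115)).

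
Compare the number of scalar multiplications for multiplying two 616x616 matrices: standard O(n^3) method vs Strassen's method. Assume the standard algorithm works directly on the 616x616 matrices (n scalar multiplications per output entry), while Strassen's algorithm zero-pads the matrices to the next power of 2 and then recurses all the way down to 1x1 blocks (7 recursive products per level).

Matrix multiplication for 616x616 matrices:

Strassen's algorithm requires power-of-2 dimensions. Pad 616x616 to 1024x1024 (next power of 2).

Standard algorithm: 616^3 = 233744896 multiplications
Strassen's algorithm: 7^(log2(1024)) = 7^10 = 282475249 multiplications
Difference: 233744896 - 282475249 = -48730353 (Strassen uses MORE here due to padding overhead — for small or just-over-power-of-2 n, padding can outweigh the per-level savings)

Standard: 233744896 multiplications (616^3). Strassen: 282475249 multiplications (7^10, after padding to 1024x1024). Strassen reduces 8 recursive multiplications to 7 at each level.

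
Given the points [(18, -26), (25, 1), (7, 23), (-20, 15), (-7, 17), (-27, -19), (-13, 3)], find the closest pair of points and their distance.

Computing all pairwise distances among 7 points:

d((18, -26), (25, 1)) = 27.8927
d((18, -26), (7, 23)) = 50.2195
d((18, -26), (-20, 15)) = 55.9017
d((18, -26), (-7, 17)) = 49.7393
d((18, -26), (-27, -19)) = 45.5412
d((18, -26), (-13, 3)) = 42.45
d((25, 1), (7, 23)) = 28.4253
d((25, 1), (-20, 15)) = 47.1275
d((25, 1), (-7, 17)) = 35.7771
d((25, 1), (-27, -19)) = 55.7136
d((25, 1), (-13, 3)) = 38.0526
d((7, 23), (-20, 15)) = 28.1603
d((7, 23), (-7, 17)) = 15.2315
d((7, 23), (-27, -19)) = 54.037
d((7, 23), (-13, 3)) = 28.2843
d((-20, 15), (-7, 17)) = 13.1529 <-- minimum
d((-20, 15), (-27, -19)) = 34.7131
d((-20, 15), (-13, 3)) = 13.8924
d((-7, 17), (-27, -19)) = 41.1825
d((-7, 17), (-13, 3)) = 15.2315
d((-27, -19), (-13, 3)) = 26.0768

Closest pair: (-20, 15) and (-7, 17) with distance 13.1529

The closest pair is (-20, 15) and (-7, 17) with Euclidean distance 13.1529. For 7 points, brute-force pairwise comparison is shown above. For large n, the divide-and-conquer algorithm (sort by x, recurse on halves, check the dividing strip) achieves O(n log n).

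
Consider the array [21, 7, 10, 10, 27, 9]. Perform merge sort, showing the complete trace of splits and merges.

Merge sort trace:

Split: [21, 7, 10, 10, 27, 9] -> [21, 7, 10] and [10, 27, 9]
  Split: [21, 7, 10] -> [21] and [7, 10]
    Split: [7, 10] -> [7] and [10]
    Merge: [7] + [10] -> [7, 10]
  Merge: [21] + [7, 10] -> [7, 10, 21]
  Split: [10, 27, 9] -> [10] and [27, 9]
    Split: [27, 9] -> [27] and [9]
    Merge: [27] + [9] -> [9, 27]
  Merge: [10] + [9, 27] -> [9, 10, 27]
Merge: [7, 10, 21] + [9, 10, 27] -> [7, 9, 10, 10, 21, 27]

Final sorted array: [7, 9, 10, 10, 21, 27]

The merge sort proceeds by recursively splitting the array and merging sorted halves.
After all merges, the sorted array is [7, 9, 10, 10, 21, 27].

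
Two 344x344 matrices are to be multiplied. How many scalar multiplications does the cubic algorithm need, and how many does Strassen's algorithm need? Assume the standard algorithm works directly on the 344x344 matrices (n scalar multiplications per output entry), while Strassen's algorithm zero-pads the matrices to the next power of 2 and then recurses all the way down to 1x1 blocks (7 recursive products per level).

Matrix multiplication for 344x344 matrices:

Strassen's algorithm requires power-of-2 dimensions. Pad 344x344 to 512x512 (next power of 2).

Standard algorithm: 344^3 = 40707584 multiplications
Strassen's algorithm: 7^(log2(512)) = 7^9 = 40353607 multiplications
Savings: 40707584 - 40353607 = 353977 multiplications

Standard: 40707584 multiplications (344^3). Strassen: 40353607 multiplications (7^9, after padding to 512x512). Strassen reduces 8 recursive multiplications to 7 at each level.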